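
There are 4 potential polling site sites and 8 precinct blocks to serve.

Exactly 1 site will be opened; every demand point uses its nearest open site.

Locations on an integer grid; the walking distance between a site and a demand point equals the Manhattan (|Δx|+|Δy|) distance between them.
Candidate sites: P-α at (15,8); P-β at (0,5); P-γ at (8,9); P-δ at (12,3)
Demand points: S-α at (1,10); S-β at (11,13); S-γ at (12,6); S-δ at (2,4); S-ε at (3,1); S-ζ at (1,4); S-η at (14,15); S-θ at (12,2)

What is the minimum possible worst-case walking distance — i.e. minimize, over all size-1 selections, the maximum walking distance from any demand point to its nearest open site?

13

Open {P-γ}.
  Farthest demand point is S-ε at walking distance 13 (to P-γ); all others are ≤ 13.
With {P-δ} the worst case is 18.
With {P-α} the worst case is 19.
No size-1 selection achieves below 13.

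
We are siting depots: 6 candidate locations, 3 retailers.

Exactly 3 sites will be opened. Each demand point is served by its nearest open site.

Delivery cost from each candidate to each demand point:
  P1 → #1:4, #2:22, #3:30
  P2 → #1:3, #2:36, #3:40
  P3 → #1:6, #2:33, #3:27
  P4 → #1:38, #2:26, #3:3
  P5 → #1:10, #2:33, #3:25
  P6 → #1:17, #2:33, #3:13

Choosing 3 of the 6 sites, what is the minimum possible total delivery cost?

Open {P1, P2, P4}.
  #1→P2 3, #2→P1 22, #3→P4 3  ⇒ total 28.
Compare {P1, P3, P4}: total 29.
Compare {P1, P4, P5}: total 29.
No size-3 selection does better; minimum is 28.

28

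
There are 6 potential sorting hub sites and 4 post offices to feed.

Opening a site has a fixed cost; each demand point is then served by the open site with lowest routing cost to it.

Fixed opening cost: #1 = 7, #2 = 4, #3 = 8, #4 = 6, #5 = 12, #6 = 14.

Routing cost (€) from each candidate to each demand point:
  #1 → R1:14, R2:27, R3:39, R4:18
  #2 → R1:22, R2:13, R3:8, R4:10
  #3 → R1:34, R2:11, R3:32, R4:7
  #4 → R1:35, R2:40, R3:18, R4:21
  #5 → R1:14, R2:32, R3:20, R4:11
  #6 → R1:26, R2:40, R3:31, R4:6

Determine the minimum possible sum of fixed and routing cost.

Open {#1, #2}: assign each demand point to its cheapest open site.
  R1→#1 14, R2→#2 13, R3→#2 8, R4→#2 10
  routing cost 45, fixed 11 → total 56.
Compare {#2}: routing cost 53 + fixed 4 = 57.
Compare {#1, #2, #3}: routing cost 40 + fixed 19 = 59.
Compare {#2, #3}: routing cost 48 + fixed 12 = 60.
All other subsets cost ≥ 57. Minimum total cost: 56.

56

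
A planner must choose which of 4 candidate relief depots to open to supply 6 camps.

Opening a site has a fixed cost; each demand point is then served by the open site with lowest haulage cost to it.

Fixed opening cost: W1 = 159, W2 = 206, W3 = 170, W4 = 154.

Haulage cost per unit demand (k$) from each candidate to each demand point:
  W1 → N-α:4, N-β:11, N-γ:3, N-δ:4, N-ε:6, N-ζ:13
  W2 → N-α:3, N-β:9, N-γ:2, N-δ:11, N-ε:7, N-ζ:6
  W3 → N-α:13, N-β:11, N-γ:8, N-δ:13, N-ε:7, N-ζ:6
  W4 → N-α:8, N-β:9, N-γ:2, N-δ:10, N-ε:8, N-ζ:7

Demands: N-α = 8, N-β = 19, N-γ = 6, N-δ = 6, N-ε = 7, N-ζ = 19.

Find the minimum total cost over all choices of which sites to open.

Open {W2}: assign each demand point to its cheapest open site.
  N-α→W2 8×3=24, N-β→W2 19×9=171, N-γ→W2 6×2=12, N-δ→W2 6×11=66, N-ε→W2 7×7=49, N-ζ→W2 19×6=114
  haulage cost 436, fixed 206 → total 642.
Compare {W4}: haulage cost 496 + fixed 154 = 650.
Compare {W1, W4}: haulage cost 414 + fixed 313 = 727.
Compare {W1}: haulage cost 572 + fixed 159 = 731.
All other subsets cost ≥ 650. Minimum total cost: 642.

642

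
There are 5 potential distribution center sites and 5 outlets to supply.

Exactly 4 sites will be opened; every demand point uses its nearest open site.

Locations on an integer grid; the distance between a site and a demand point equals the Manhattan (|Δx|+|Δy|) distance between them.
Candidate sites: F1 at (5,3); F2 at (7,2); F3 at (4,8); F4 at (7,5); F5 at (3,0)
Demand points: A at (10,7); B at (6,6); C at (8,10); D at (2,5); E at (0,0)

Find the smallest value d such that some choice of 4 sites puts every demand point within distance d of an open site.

Open {F1, F2, F4, F5}.
  Farthest demand point is C at distance 6 (to F4); all others are ≤ 6.
With {F1, F3, F4, F5} the worst case is 6.
With {F2, F3, F4, F5} the worst case is 6.
No size-4 selection achieves below 6.

6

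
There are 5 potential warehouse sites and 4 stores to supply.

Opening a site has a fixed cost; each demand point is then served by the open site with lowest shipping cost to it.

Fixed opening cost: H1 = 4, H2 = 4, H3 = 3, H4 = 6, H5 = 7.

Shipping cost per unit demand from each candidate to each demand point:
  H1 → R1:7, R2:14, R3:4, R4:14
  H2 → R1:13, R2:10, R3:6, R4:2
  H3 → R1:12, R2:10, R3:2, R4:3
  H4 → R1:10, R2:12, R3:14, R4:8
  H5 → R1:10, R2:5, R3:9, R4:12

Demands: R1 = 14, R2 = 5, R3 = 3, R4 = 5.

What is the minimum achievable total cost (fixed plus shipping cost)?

Open {H1, H2, H3, H5}: assign each demand point to its cheapest open site.
  R1→H1 14×7=98, R2→H5 5×5=25, R3→H3 3×2=6, R4→H2 5×2=10
  shipping cost 139, fixed 18 → total 157.
Compare {H1, H3, H5}: shipping cost 144 + fixed 14 = 158.
Compare {H1, H2, H5}: shipping cost 145 + fixed 15 = 160.
Compare {H1, H2, H3, H4, H5}: shipping cost 139 + fixed 24 = 163.
All other subsets cost ≥ 158. Minimum total cost: 157.

157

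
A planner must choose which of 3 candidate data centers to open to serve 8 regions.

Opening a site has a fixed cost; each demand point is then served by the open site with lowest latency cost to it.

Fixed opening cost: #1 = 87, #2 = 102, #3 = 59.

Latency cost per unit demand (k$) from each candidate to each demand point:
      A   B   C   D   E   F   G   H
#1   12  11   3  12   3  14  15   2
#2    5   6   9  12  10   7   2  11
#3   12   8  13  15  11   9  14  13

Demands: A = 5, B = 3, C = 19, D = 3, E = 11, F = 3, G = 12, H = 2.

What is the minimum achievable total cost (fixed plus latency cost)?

Open {#1, #2}: assign each demand point to its cheapest open site.
  A→#2 5×5=25, B→#2 3×6=18, C→#1 19×3=57, D→#1 3×12=36, E→#1 11×3=33, F→#2 3×7=21, G→#2 12×2=24, H→#1 2×2=4
  latency cost 218, fixed 189 → total 407.
Compare {#1, #2, #3}: latency cost 218 + fixed 248 = 466.
Compare {#2}: latency cost 427 + fixed 102 = 529.
Compare {#1}: latency cost 445 + fixed 87 = 532.
All other subsets cost ≥ 466. Minimum total cost: 407.

407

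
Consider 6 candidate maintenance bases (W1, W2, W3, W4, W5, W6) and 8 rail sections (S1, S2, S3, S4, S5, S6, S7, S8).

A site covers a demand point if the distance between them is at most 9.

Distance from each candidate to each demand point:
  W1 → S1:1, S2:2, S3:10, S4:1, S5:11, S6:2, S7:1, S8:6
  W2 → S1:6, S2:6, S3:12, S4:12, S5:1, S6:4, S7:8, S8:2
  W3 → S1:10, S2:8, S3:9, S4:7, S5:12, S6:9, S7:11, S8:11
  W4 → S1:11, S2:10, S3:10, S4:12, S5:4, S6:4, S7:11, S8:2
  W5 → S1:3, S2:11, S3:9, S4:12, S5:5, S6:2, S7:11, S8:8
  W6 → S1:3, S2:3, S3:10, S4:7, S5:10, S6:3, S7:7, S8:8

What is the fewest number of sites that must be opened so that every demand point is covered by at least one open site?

2

Coverage sets (demand points within 9 of each site):
  W1: {S1, S2, S4, S6, S7, S8}
  W2: {S1, S2, S5, S6, S7, S8}
  W3: {S2, S3, S4, S6}
  W4: {S5, S6, S8}
  W5: {S1, S3, S5, S6, S8}
  W6: {S1, S2, S4, S6, S7, S8}
No single site covers all 8 demand points.
But {W1, W5} covers everything, so the minimum is 2.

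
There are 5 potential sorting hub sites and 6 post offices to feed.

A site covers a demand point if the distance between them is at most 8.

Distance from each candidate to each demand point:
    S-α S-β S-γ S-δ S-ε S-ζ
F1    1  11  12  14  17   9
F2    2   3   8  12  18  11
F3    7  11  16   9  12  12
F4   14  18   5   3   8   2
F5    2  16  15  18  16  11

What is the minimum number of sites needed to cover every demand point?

Coverage sets (demand points within 8 of each site):
  F1: {S-α}
  F2: {S-α, S-β, S-γ}
  F3: {S-α}
  F4: {S-γ, S-δ, S-ε, S-ζ}
  F5: {S-α}
No single site covers all 6 demand points.
But {F2, F4} covers everything, so the minimum is 2.

2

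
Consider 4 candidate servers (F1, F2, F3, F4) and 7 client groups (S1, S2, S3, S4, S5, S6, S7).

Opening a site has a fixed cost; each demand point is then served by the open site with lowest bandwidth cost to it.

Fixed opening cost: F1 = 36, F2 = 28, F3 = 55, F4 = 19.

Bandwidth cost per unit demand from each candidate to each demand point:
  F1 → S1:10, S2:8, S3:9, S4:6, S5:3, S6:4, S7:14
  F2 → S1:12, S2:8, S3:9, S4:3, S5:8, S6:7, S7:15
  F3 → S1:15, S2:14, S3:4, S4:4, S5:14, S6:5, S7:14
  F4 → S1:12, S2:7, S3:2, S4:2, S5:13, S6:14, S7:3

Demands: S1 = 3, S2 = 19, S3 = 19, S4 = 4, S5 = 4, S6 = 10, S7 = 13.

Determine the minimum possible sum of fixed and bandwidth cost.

355

Open {F1, F4}: assign each demand point to its cheapest open site.
  S1→F1 3×10=30, S2→F4 19×7=133, S3→F4 19×2=38, S4→F4 4×2=8, S5→F1 4×3=12, S6→F1 10×4=40, S7→F4 13×3=39
  bandwidth cost 300, fixed 55 → total 355.
Compare {F1, F2, F4}: bandwidth cost 300 + fixed 83 = 383.
Compare {F2, F4}: bandwidth cost 356 + fixed 47 = 403.
Compare {F1, F3, F4}: bandwidth cost 300 + fixed 110 = 410.
All other subsets cost ≥ 383. Minimum total cost: 355.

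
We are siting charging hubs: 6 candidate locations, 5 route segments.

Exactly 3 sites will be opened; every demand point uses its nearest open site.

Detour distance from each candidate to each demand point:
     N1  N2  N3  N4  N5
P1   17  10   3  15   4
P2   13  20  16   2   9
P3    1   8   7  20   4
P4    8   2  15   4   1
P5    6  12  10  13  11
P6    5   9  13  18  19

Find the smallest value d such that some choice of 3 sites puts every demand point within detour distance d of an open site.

4

Open {P1, P3, P4}.
  Farthest demand point is N4 at detour distance 4 (to P4); all others are ≤ 4.
With {P1, P4, P6} the worst case is 5.
With {P1, P4, P5} the worst case is 6.
No size-3 selection achieves below 4.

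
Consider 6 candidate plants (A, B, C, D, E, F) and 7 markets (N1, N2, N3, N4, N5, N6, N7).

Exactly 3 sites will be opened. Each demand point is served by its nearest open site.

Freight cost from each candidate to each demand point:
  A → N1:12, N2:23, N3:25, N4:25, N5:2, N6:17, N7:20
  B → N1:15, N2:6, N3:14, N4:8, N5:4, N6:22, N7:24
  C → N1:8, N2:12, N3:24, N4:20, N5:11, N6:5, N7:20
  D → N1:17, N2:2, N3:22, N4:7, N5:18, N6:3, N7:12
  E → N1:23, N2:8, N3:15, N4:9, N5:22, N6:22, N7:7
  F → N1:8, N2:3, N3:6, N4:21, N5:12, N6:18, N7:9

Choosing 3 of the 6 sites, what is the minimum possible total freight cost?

Open {A, D, F}.
  N1→F 8, N2→D 2, N3→F 6, N4→D 7, N5→A 2, N6→D 3, N7→F 9  ⇒ total 37.
Compare {B, D, F}: total 39.
Compare {B, C, F}: total 43.
No size-3 selection does better; minimum is 37.

37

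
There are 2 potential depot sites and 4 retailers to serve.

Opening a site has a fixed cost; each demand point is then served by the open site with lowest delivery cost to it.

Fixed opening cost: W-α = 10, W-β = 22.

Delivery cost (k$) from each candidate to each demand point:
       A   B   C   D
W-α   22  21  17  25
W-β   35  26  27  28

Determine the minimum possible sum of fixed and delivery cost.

Open {W-α}: assign each demand point to its cheapest open site.
  A→W-α 22, B→W-α 21, C→W-α 17, D→W-α 25
  delivery cost 85, fixed 10 → total 95.
Compare {W-α, W-β}: delivery cost 85 + fixed 32 = 117.
Compare {W-β}: delivery cost 116 + fixed 22 = 138.

95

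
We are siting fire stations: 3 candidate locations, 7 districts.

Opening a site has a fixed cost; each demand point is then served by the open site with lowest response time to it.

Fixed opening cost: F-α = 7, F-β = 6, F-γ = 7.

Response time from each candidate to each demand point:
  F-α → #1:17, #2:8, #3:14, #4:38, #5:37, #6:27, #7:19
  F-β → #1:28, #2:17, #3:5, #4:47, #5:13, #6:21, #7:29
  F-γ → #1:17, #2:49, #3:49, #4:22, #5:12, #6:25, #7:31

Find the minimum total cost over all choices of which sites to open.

124

Open {F-α, F-β, F-γ}: assign each demand point to its cheapest open site.
  #1→F-α 17, #2→F-α 8, #3→F-β 5, #4→F-γ 22, #5→F-γ 12, #6→F-β 21, #7→F-α 19
  response time 104, fixed 20 → total 124.
Compare {F-α, F-γ}: response time 117 + fixed 14 = 131.
Compare {F-α, F-β}: response time 121 + fixed 13 = 134.
Compare {F-β, F-γ}: response time 123 + fixed 13 = 136.
All other subsets cost ≥ 131. Minimum total cost: 124.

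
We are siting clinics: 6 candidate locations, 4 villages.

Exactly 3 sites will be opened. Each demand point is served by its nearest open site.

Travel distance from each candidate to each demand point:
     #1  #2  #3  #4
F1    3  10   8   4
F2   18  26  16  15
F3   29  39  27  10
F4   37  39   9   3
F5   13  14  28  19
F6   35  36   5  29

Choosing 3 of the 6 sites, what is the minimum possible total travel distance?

Open {F1, F4, F6}.
  #1→F1 3, #2→F1 10, #3→F6 5, #4→F4 3  ⇒ total 21.
Compare {F1, F2, F6}: total 22.
Compare {F1, F3, F6}: total 22.
No size-3 selection does better; minimum is 21.

21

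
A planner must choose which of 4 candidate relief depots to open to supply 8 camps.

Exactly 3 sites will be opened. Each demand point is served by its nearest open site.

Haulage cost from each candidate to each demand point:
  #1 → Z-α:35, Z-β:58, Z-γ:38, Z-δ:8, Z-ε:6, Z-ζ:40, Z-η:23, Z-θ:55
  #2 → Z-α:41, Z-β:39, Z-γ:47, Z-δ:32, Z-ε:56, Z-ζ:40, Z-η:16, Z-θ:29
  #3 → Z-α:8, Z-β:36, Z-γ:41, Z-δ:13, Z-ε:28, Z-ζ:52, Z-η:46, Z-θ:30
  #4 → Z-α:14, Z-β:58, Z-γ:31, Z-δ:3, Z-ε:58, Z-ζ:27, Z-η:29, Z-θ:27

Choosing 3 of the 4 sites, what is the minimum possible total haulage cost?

161

Open {#1, #3, #4}.
  Z-α→#3 8, Z-β→#3 36, Z-γ→#4 31, Z-δ→#4 3, Z-ε→#1 6, Z-ζ→#4 27, Z-η→#1 23, Z-θ→#4 27  ⇒ total 161.
Compare {#1, #2, #4}: total 163.
Compare {#2, #3, #4}: total 176.
No size-3 selection does better; minimum is 161.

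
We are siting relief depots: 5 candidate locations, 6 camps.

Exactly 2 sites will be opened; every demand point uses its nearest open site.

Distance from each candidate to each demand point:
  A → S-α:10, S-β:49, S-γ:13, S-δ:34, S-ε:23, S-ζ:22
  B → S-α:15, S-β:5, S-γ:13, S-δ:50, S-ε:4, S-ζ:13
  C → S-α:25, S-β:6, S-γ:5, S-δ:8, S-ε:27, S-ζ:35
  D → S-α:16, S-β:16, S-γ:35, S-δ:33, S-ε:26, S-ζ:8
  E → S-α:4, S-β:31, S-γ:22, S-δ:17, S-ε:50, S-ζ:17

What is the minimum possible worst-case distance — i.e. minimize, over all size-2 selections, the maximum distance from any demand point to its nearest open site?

Open {B, C}.
  Farthest demand point is S-α at distance 15 (to B); all others are ≤ 15.
With {B, E} the worst case is 17.
With {A, C} the worst case is 23.
No size-2 selection achieves below 15.

15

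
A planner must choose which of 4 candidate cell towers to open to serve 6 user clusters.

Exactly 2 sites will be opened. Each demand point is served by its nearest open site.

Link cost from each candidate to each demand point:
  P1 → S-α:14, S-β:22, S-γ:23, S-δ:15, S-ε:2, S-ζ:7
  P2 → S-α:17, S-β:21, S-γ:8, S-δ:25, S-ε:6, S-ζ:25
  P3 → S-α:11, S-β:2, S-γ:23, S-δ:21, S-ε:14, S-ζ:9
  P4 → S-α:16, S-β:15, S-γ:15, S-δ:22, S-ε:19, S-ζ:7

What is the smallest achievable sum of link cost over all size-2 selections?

57

Open {P2, P3}.
  S-α→P3 11, S-β→P3 2, S-γ→P2 8, S-δ→P3 21, S-ε→P2 6, S-ζ→P3 9  ⇒ total 57.
Compare {P1, P3}: total 60.
Compare {P1, P2}: total 67.
No size-2 selection does better; minimum is 57.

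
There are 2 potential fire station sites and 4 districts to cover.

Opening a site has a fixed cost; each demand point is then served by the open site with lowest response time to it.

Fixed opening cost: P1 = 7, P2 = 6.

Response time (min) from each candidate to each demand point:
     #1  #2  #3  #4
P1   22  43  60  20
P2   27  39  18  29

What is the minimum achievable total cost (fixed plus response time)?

112

Open {P1, P2}: assign each demand point to its cheapest open site.
  #1→P1 22, #2→P2 39, #3→P2 18, #4→P1 20
  response time 99, fixed 13 → total 112.
Compare {P2}: response time 113 + fixed 6 = 119.
Compare {P1}: response time 145 + fixed 7 = 152.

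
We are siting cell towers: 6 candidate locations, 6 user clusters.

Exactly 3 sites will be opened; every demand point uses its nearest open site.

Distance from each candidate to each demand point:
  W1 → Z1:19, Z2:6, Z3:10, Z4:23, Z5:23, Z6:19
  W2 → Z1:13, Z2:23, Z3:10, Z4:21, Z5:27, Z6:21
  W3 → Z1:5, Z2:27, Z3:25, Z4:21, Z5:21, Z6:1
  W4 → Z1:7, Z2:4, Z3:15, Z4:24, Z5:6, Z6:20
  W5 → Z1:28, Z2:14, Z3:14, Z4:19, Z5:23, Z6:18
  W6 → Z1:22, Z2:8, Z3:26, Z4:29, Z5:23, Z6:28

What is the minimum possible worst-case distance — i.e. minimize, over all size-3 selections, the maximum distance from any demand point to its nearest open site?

Open {W1, W4, W5}.
  Farthest demand point is Z4 at distance 19 (to W5); all others are ≤ 19.
With {W2, W4, W5} the worst case is 19.
With {W3, W4, W5} the worst case is 19.
No size-3 selection achieves below 19.

19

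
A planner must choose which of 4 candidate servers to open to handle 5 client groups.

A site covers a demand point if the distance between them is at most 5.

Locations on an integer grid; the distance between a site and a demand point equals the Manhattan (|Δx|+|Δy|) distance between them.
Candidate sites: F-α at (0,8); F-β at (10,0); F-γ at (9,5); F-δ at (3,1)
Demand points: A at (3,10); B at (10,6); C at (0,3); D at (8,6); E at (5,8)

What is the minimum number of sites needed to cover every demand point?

Coverage sets (demand points within 5 of each site):
  F-α: {A, C, E}
  F-β: {}
  F-γ: {B, D}
  F-δ: {C}
No single site covers all 5 demand points.
But {F-α, F-γ} covers everything, so the minimum is 2.

2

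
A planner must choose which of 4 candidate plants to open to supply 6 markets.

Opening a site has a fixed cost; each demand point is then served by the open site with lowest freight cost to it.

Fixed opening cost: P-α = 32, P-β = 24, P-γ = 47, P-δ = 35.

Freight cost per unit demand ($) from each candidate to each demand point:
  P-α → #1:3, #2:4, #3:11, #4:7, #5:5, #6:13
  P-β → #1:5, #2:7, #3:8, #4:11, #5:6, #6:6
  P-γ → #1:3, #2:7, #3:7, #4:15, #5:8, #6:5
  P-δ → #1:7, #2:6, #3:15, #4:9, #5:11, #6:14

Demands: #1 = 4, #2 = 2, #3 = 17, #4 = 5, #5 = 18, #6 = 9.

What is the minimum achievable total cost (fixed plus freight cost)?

388

Open {P-α, P-γ}: assign each demand point to its cheapest open site.
  #1→P-α 4×3=12, #2→P-α 2×4=8, #3→P-γ 17×7=119, #4→P-α 5×7=35, #5→P-α 18×5=90, #6→P-γ 9×5=45
  freight cost 309, fixed 79 → total 388.
Compare {P-α, P-β}: freight cost 335 + fixed 56 = 391.
Compare {P-β}: freight cost 387 + fixed 24 = 411.
Compare {P-α, P-β, P-γ}: freight cost 309 + fixed 103 = 412.
All other subsets cost ≥ 391. Minimum total cost: 388.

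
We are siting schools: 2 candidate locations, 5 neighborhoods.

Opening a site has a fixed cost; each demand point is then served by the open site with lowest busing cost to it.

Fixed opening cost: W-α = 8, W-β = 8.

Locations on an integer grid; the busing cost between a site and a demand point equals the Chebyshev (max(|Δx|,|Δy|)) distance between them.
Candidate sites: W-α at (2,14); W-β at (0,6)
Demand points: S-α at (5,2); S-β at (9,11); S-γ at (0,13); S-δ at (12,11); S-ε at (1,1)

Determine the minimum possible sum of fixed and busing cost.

45

Open {W-α, W-β}: assign each demand point to its cheapest open site.
  S-α→W-β 5, S-β→W-α 7, S-γ→W-α 2, S-δ→W-α 10, S-ε→W-β 5
  busing cost 29, fixed 16 → total 45.
Compare {W-β}: busing cost 38 + fixed 8 = 46.
Compare {W-α}: busing cost 44 + fixed 8 = 52.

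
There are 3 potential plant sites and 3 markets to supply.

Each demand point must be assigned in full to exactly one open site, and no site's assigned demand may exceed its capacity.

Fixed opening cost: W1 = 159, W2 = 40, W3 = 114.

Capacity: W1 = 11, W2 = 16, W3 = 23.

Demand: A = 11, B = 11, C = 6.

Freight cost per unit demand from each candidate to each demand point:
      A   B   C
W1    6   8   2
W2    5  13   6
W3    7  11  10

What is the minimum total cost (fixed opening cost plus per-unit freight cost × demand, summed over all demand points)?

Open {W2, W3}; cheapest assignment that respects the capacities:
  W2 (cap 16, load 6): C — cost 6×6 = 36
  W3 (cap 23, load 22): A, B — cost 11×7 + 11×11 = 198
  Shipping 234, fixed 154 → total 388.
  Any other capacity-feasible assignment to {W2, W3} ships for at least 234.
Compare {W1, W3}: its best feasible assignment gives total 483.
Compare {W1, W2, W3}: its best feasible assignment gives total 501.
Every other set of open sites that can feasibly serve all demand totals ≥ 483 even under its best assignment. Minimum: 388.

388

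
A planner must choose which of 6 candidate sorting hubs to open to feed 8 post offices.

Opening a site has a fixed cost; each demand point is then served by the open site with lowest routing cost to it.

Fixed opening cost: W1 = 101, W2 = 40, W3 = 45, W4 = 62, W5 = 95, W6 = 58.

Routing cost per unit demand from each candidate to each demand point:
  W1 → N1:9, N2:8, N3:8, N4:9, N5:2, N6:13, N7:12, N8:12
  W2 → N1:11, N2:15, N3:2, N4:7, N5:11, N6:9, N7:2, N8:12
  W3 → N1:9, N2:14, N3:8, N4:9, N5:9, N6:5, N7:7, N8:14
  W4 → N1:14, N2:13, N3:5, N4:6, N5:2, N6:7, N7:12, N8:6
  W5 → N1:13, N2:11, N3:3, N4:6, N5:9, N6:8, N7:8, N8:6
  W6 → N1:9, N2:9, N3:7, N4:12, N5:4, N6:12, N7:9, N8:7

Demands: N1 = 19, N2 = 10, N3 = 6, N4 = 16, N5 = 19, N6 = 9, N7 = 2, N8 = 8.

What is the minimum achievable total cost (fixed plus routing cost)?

Open {W4, W6}: assign each demand point to its cheapest open site.
  N1→W6 19×9=171, N2→W6 10×9=90, N3→W4 6×5=30, N4→W4 16×6=96, N5→W4 19×2=38, N6→W4 9×7=63, N7→W6 2×9=18, N8→W4 8×6=48
  routing cost 554, fixed 120 → total 674.
Compare {W3, W4}: routing cost 572 + fixed 107 = 679.
Compare {W2, W4, W6}: routing cost 522 + fixed 160 = 682.
Compare {W2, W3, W4}: routing cost 544 + fixed 147 = 691.
All other subsets cost ≥ 679. Minimum total cost: 674.

674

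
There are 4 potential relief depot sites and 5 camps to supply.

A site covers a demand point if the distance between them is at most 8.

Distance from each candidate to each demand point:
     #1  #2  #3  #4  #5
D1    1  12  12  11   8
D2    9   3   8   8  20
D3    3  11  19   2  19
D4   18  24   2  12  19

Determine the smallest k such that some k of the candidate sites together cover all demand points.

Coverage sets (demand points within 8 of each site):
  D1: {#1, #5}
  D2: {#2, #3, #4}
  D3: {#1, #4}
  D4: {#3}
No single site covers all 5 demand points.
But {D1, D2} covers everything, so the minimum is 2.

2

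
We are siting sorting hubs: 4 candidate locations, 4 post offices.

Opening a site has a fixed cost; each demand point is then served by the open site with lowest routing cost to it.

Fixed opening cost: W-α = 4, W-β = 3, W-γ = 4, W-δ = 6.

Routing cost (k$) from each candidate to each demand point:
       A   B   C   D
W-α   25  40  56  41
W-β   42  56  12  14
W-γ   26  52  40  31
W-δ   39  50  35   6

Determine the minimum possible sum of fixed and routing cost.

96

Open {W-α, W-β, W-δ}: assign each demand point to its cheapest open site.
  A→W-α 25, B→W-α 40, C→W-β 12, D→W-δ 6
  routing cost 83, fixed 13 → total 96.
Compare {W-α, W-β}: routing cost 91 + fixed 7 = 98.
Compare {W-α, W-β, W-γ, W-δ}: routing cost 83 + fixed 17 = 100.
Compare {W-α, W-β, W-γ}: routing cost 91 + fixed 11 = 102.
All other subsets cost ≥ 98. Minimum total cost: 96.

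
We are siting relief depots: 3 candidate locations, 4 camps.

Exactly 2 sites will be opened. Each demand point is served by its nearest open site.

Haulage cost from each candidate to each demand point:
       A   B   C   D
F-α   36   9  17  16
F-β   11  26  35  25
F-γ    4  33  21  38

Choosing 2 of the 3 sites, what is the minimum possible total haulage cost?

Open {F-α, F-γ}.
  A→F-γ 4, B→F-α 9, C→F-α 17, D→F-α 16  ⇒ total 46.
Compare {F-α, F-β}: total 53.
Compare {F-β, F-γ}: total 76.

46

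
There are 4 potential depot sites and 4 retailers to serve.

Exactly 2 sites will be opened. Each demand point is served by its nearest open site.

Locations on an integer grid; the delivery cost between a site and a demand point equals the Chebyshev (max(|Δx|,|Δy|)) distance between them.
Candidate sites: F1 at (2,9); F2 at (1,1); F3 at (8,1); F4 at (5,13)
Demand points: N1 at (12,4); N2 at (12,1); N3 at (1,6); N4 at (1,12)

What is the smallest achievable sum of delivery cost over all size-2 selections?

Open {F1, F3}.
  N1→F3 4, N2→F3 4, N3→F1 3, N4→F1 3  ⇒ total 14.
Compare {F3, F4}: total 19.
Compare {F2, F3}: total 24.
No size-2 selection does better; minimum is 14.

14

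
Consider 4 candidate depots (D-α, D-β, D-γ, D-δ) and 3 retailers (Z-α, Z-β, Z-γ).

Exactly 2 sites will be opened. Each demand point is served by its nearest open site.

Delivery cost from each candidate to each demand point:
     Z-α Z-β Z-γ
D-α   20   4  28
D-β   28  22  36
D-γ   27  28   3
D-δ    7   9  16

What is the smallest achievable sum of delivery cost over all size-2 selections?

19

Open {D-γ, D-δ}.
  Z-α→D-δ 7, Z-β→D-δ 9, Z-γ→D-γ 3  ⇒ total 19.
Compare {D-α, D-γ}: total 27.
Compare {D-α, D-δ}: total 27.
No size-2 selection does better; minimum is 19.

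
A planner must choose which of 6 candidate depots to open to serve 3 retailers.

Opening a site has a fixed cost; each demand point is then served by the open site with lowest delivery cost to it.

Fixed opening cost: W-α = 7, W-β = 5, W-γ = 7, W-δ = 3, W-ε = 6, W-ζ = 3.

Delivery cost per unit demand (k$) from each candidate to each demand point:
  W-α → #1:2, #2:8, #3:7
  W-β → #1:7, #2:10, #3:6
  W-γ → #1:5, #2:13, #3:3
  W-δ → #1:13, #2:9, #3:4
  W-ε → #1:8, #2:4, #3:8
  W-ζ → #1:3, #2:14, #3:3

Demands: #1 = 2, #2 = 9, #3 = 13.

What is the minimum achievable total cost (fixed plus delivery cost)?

90

Open {W-ε, W-ζ}: assign each demand point to its cheapest open site.
  #1→W-ζ 2×3=6, #2→W-ε 9×4=36, #3→W-ζ 13×3=39
  delivery cost 81, fixed 9 → total 90.
Compare {W-δ, W-ε, W-ζ}: delivery cost 81 + fixed 12 = 93.
Compare {W-α, W-ε, W-ζ}: delivery cost 79 + fixed 16 = 95.
Compare {W-β, W-ε, W-ζ}: delivery cost 81 + fixed 14 = 95.
All other subsets cost ≥ 93. Minimum total cost: 90.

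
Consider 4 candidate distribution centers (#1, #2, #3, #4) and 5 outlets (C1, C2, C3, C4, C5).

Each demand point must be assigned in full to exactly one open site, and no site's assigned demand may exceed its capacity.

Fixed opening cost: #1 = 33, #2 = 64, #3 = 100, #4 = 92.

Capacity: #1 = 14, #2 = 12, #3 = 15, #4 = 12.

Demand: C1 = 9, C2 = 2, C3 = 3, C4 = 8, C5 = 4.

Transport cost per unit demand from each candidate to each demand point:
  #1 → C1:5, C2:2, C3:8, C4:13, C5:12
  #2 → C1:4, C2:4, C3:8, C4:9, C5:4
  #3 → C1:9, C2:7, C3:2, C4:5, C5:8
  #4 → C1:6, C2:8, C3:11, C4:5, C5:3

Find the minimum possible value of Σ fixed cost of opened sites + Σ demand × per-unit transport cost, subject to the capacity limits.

250

Open {#1, #4}; cheapest assignment that respects the capacities:
  #1 (cap 14, load 14): C1, C2, C3 — cost 9×5 + 2×2 + 3×8 = 73
  #4 (cap 12, load 12): C4, C5 — cost 8×5 + 4×3 = 52
  Shipping 125, fixed 125 → total 250.
  Any other capacity-feasible assignment to {#1, #4} ships for at least 125.
Compare {#1, #2}: its best feasible assignment gives total 258.
Compare {#1, #3}: its best feasible assignment gives total 260.
Every other set of open sites that can feasibly serve all demand totals ≥ 258 even under its best assignment. Minimum: 250.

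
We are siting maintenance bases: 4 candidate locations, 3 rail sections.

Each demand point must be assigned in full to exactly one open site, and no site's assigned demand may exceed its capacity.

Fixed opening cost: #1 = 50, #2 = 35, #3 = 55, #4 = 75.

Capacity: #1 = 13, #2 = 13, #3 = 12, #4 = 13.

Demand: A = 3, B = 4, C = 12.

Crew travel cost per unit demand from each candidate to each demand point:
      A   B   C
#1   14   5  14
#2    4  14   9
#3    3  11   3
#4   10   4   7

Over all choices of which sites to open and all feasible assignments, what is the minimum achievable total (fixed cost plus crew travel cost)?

194

Open {#2, #3}; cheapest assignment that respects the capacities:
  #2 (cap 13, load 7): A, B — cost 3×4 + 4×14 = 68
  #3 (cap 12, load 12): C — cost 12×3 = 36
  Shipping 104, fixed 90 → total 194.
  Any other capacity-feasible assignment to {#2, #3} ships for at least 104.
Compare {#1, #3}: its best feasible assignment gives total 203.
Compare {#1, #2, #3}: its best feasible assignment gives total 208.
Every other set of open sites that can feasibly serve all demand totals ≥ 203 even under its best assignment. Minimum: 194.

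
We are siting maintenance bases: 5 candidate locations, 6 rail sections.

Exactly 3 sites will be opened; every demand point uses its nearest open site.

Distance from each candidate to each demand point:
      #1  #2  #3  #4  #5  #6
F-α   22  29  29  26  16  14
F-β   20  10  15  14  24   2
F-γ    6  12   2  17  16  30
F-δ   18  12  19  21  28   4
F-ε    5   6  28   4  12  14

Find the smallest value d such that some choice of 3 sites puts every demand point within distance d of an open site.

12

Open {F-β, F-γ, F-ε}.
  Farthest demand point is #5 at distance 12 (to F-ε); all others are ≤ 12.
With {F-γ, F-δ, F-ε} the worst case is 12.
With {F-α, F-γ, F-ε} the worst case is 14.
No size-3 selection achieves below 12.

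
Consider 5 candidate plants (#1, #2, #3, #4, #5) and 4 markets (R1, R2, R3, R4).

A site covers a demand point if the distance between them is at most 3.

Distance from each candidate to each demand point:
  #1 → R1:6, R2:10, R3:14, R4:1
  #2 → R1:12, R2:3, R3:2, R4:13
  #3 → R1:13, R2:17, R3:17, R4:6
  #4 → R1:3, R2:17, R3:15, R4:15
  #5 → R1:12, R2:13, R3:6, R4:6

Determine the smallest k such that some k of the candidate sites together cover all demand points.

Coverage sets (demand points within 3 of each site):
  #1: {R4}
  #2: {R2, R3}
  #3: {}
  #4: {R1}
  #5: {}
No 2 sites suffice: every size-2 union leaves at least one demand point uncovered.
But {#1, #2, #4} covers everything, so the minimum is 3.

3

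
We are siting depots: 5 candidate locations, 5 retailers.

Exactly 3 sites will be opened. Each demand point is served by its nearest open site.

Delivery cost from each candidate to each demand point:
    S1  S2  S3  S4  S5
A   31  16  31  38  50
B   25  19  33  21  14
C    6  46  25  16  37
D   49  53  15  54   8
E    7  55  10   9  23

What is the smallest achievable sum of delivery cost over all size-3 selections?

Open {A, D, E}.
  S1→E 7, S2→A 16, S3→E 10, S4→E 9, S5→D 8  ⇒ total 50.
Compare {B, D, E}: total 53.
Compare {A, B, E}: total 56.
No size-3 selection does better; minimum is 50.

50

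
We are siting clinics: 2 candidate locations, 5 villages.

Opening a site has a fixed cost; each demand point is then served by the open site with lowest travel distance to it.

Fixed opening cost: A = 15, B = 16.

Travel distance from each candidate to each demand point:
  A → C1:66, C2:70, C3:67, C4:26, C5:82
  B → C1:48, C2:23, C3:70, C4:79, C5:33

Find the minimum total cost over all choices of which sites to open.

Open {A, B}: assign each demand point to its cheapest open site.
  C1→B 48, C2→B 23, C3→A 67, C4→A 26, C5→B 33
  travel distance 197, fixed 31 → total 228.
Compare {B}: travel distance 253 + fixed 16 = 269.
Compare {A}: travel distance 311 + fixed 15 = 326.

228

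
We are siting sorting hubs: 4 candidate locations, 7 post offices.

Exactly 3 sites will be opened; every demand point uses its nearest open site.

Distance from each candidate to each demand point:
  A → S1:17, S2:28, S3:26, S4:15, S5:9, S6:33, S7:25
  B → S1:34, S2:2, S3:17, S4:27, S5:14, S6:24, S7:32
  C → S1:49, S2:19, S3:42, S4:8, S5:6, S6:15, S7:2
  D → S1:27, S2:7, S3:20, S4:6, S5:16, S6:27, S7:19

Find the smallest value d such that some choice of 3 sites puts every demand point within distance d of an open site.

Open {A, B, C}.
  Farthest demand point is S1 at distance 17 (to A); all others are ≤ 17.
With {A, C, D} the worst case is 20.
With {A, B, D} the worst case is 24.
No size-3 selection achieves below 17.

17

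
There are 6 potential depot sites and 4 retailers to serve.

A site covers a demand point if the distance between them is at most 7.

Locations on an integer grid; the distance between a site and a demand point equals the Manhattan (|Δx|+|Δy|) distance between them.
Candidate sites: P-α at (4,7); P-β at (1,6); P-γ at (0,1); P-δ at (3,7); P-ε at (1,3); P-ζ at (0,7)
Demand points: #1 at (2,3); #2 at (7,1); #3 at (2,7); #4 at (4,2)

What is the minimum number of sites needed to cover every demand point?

2

Coverage sets (demand points within 7 of each site):
  P-α: {#1, #3, #4}
  P-β: {#1, #3, #4}
  P-γ: {#1, #2, #4}
  P-δ: {#1, #3, #4}
  P-ε: {#1, #3, #4}
  P-ζ: {#1, #3}
No single site covers all 4 demand points.
But {P-α, P-γ} covers everything, so the minimum is 2.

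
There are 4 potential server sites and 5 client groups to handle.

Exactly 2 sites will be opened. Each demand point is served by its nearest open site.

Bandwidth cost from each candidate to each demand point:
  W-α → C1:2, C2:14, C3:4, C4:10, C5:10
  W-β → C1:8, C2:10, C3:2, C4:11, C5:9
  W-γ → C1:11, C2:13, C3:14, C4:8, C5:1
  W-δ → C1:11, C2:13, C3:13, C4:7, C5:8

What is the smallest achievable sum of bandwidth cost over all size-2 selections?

28

Open {W-α, W-γ}.
  C1→W-α 2, C2→W-γ 13, C3→W-α 4, C4→W-γ 8, C5→W-γ 1  ⇒ total 28.
Compare {W-β, W-γ}: total 29.
Compare {W-α, W-β}: total 33.
No size-2 selection does better; minimum is 28.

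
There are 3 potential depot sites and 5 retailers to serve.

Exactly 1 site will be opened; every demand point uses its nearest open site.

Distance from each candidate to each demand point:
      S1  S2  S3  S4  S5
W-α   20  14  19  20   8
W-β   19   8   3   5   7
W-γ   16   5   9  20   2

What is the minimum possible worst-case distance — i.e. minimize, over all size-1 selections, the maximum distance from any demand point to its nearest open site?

Open {W-β}.
  Farthest demand point is S1 at distance 19 (to W-β); all others are ≤ 19.
With {W-α} the worst case is 20.
With {W-γ} the worst case is 20.
No size-1 selection achieves below 19.

19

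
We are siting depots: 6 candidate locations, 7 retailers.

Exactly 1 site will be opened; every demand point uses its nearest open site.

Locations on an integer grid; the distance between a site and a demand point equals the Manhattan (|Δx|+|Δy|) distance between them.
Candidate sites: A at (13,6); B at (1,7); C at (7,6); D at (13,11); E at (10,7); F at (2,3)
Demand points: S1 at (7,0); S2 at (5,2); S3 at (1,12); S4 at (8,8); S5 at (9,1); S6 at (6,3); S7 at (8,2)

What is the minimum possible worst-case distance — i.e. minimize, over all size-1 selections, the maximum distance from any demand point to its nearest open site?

Open {F}.
  Farthest demand point is S4 at distance 11 (to F); all others are ≤ 11.
With {C} the worst case is 12.
With {B} the worst case is 14.
No size-1 selection achieves below 11.

11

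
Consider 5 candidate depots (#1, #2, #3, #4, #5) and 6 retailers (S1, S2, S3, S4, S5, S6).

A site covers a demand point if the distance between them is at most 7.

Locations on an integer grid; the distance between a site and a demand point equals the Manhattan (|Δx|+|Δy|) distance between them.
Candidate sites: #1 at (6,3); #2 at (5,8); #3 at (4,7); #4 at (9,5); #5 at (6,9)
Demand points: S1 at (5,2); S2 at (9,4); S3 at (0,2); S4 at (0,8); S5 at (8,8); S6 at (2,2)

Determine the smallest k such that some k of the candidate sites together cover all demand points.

Coverage sets (demand points within 7 of each site):
  #1: {S1, S2, S3, S5, S6}
  #2: {S1, S4, S5}
  #3: {S1, S4, S5, S6}
  #4: {S1, S2, S5}
  #5: {S4, S5}
No single site covers all 6 demand points.
But {#1, #2} covers everything, so the minimum is 2.

2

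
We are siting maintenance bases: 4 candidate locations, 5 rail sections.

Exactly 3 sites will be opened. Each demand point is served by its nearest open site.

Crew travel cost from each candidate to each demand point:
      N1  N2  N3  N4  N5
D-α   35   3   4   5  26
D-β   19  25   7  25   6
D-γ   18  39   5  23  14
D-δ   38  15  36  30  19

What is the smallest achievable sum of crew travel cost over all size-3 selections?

Open {D-α, D-β, D-γ}.
  N1→D-γ 18, N2→D-α 3, N3→D-α 4, N4→D-α 5, N5→D-β 6  ⇒ total 36.
Compare {D-α, D-β, D-δ}: total 37.
Compare {D-α, D-γ, D-δ}: total 44.
No size-3 selection does better; minimum is 36.

36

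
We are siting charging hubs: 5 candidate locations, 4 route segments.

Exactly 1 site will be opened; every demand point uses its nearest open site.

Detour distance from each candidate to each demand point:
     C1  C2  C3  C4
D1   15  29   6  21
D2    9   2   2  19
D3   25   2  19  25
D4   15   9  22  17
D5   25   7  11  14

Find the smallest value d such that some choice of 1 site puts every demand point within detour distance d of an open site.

Open {D2}.
  Farthest demand point is C4 at detour distance 19 (to D2); all others are ≤ 19.
With {D4} the worst case is 22.
With {D3} the worst case is 25.
No size-1 selection achieves below 19.

19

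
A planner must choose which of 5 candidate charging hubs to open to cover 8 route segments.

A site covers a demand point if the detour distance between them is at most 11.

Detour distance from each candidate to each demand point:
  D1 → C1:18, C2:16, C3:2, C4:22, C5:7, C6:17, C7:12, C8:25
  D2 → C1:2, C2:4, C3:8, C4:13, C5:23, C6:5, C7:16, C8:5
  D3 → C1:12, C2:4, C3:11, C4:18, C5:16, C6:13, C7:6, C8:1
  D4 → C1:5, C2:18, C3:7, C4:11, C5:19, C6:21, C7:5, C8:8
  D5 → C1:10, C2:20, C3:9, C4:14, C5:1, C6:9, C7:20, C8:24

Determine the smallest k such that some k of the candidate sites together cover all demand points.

3

Coverage sets (demand points within 11 of each site):
  D1: {C3, C5}
  D2: {C1, C2, C3, C6, C8}
  D3: {C2, C3, C7, C8}
  D4: {C1, C3, C4, C7, C8}
  D5: {C1, C3, C5, C6}
No 2 sites suffice: every size-2 union leaves at least one demand point uncovered.
But {D1, D2, D4} covers everything, so the minimum is 3.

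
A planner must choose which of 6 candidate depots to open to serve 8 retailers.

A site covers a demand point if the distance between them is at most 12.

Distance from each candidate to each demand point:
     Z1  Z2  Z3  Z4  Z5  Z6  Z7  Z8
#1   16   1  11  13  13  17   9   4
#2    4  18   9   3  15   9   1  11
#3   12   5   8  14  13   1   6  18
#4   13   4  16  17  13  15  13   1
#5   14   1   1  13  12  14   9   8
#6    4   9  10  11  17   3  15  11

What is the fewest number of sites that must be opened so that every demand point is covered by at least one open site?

Coverage sets (demand points within 12 of each site):
  #1: {Z2, Z3, Z7, Z8}
  #2: {Z1, Z3, Z4, Z6, Z7, Z8}
  #3: {Z1, Z2, Z3, Z6, Z7}
  #4: {Z2, Z8}
  #5: {Z2, Z3, Z5, Z7, Z8}
  #6: {Z1, Z2, Z3, Z4, Z6, Z8}
No single site covers all 8 demand points.
But {#2, #5} covers everything, so the minimum is 2.

2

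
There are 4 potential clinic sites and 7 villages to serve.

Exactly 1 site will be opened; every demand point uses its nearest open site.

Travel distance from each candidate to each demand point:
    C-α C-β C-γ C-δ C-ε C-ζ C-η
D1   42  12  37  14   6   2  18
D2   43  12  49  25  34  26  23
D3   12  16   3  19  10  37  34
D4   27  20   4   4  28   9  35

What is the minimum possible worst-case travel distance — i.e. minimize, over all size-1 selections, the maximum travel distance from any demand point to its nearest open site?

35

Open {D4}.
  Farthest demand point is C-η at travel distance 35 (to D4); all others are ≤ 35.
With {D3} the worst case is 37.
With {D1} the worst case is 42.
No size-1 selection achieves below 35.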